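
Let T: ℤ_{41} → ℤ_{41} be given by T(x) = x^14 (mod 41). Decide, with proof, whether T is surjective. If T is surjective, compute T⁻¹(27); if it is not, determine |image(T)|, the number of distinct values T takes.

T(20): Repeated squaring mod 41: 20^1 ≡ 20, 20^2 ≡ 20² = 400 ≡ 31, 20^4 ≡ 31² = 961 ≡ 18, 20^8 ≡ 18² = 324 ≡ 37. Since 14 = 8 + 4 + 2, 20^14 ≡ 37·18·31: 37·18 = 666 ≡ 10, then 10·31 = 310 ≡ 23. So 20^14 ≡ 23 (mod 41).
T(21): Repeated squaring mod 41: 21^1 ≡ 21, 21^2 ≡ 21² = 441 ≡ 31, 21^4 ≡ 31² = 961 ≡ 18, 21^8 ≡ 18² = 324 ≡ 37. Since 14 = 8 + 4 + 2, 21^14 ≡ 37·18·31: 37·18 = 666 ≡ 10, then 10·31 = 310 ≡ 23. So 21^14 ≡ 23 (mod 41).
So T(20) = T(21) = 23 while 20 ≠ 21, therefore T is not injective.
A non-injective map from the 41-element set ℤ_{41} to itself takes at most 40 distinct values, so it cannot be surjective. Hence T is not surjective.
Since T is not surjective, we determine |image(T)|. Computing x^14 mod 41 for each x (by repeated squaring, reducing mod 41 at every step), the values T(0), T(1), …, T(40) are: 0, 1, 25, 32, 10, 31, 21, 2, 4, 40, 37, 36, 33, 20, 9, 8, 18, 5, 16, 39, 23, 23, 39, 16, 5, 18, 8, 9, 20, 33, 36, 37, 40, 4, 2, 21, 31, 10, 32, 25, 1.
The distinct values are {0, 1, 2, 4, 5, 8, 9, 10, 16, 18, 20, 21, 23, 25, 31, 32, 33, 36, 37, 39, 40}; there are 21 of them.

21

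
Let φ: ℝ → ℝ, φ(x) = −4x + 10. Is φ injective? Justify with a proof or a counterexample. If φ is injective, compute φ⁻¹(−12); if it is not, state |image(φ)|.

11/2

Suppose φ(a) = φ(b). Then −4a + 10 = −4b + 10, thus −4a = −4b, therefore a = b.
Hence φ is injective.
Since φ is injective, we compute φ⁻¹(−12) = (−12 − 10)/(−4) = 11/2.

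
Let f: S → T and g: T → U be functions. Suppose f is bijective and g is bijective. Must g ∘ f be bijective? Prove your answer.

Injectivity: if g(f(u)) = g(f(v)) then f(u) = f(v) (g injective) so u = v (f injective).
Surjectivity: for c ∈ U pick b with g(b) = c, then a with f(a) = b; then (g ∘ f)(a) = c.
Thus g ∘ f is bijective.

bijective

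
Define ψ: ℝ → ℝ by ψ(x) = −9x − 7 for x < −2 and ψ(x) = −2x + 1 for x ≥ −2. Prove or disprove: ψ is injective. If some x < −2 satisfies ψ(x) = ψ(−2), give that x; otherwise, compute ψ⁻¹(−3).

2

Both pieces are strictly decreasing (slopes −9 and −2), so each is injective on its own interval.
The left piece maps (−∞, −2) onto (11, ∞); the right piece maps [−2, ∞) onto (−∞, 5].
These images are disjoint, so no value is attained by both pieces. Thus ψ is injective.
Because the two images are disjoint, no x < −2 has ψ(x) = ψ(−2), so we compute ψ⁻¹(−3): −3 lies in (−∞, 5], so solve −2x + 1 = −3: x = (−3 − 1)/(−2) = 2.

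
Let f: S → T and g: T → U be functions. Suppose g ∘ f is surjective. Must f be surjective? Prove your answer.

No. Take S = {1}, T = {1, 2, 3}, U = {1}, f(a) = 1 for every a ∈ S, and g(b) = 1 for every b ∈ T.
Then g ∘ f is surjective onto {1}, but 3 ∈ T has no preimage under f, so f is not surjective.

not surjective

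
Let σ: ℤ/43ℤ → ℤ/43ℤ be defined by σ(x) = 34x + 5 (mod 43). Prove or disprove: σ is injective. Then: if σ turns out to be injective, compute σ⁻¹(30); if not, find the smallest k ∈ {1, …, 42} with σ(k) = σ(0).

By definition, injectivity means: for all a, b in the domain, σ(a) = σ(b) implies a = b.
If σ(a) = σ(b), then 34a ≡ 34b (mod 43). Because gcd(34, 43) = 1, we may cancel 34 to get a ≡ b (mod 43).
Hence σ is injective.
We now compute 34⁻¹ mod 43 explicitly. Euclid's algorithm: 43 = 1·34 + 9, 34 = 3·9 + 7, 9 = 1·7 + 2, 7 = 3·2 + 1; back-substituting gives 1 = 19·34 − 15·43, so 34⁻¹ ≡ 19 (mod 43).
Since σ is injective, we find σ⁻¹(30): we need 34x ≡ 30 − 5 ≡ 25 (mod 43). Using 34⁻¹ = 19: x ≡ 19·25 = 475 = 11·43 + 2, so x = 2.
Check: σ(2) = 34·2 + 5 = 73 = 1·43 + 30 ≡ 30 (mod 43).

2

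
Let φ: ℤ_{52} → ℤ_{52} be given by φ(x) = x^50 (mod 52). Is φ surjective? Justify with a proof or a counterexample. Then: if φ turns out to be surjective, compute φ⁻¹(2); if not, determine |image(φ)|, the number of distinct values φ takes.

φ(12): Repeated squaring mod 52: 12^1 ≡ 12, 12^2 ≡ 12² = 144 ≡ 40, 12^4 ≡ 40² = 1600 ≡ 40, 12^8 ≡ 40² = 1600 ≡ 40, 12^16 ≡ 40² = 1600 ≡ 40, 12^32 ≡ 40² = 1600 ≡ 40. Since 50 = 32 + 16 + 2, 12^50 ≡ 40·40·40: 40·40 = 1600 ≡ 40, then 40·40 = 1600 ≡ 40. So 12^50 ≡ 40 (mod 52).
φ(14): Repeated squaring mod 52: 14^1 ≡ 14, 14^2 ≡ 14² = 196 ≡ 40, 14^4 ≡ 40² = 1600 ≡ 40, 14^8 ≡ 40² = 1600 ≡ 40, 14^16 ≡ 40² = 1600 ≡ 40, 14^32 ≡ 40² = 1600 ≡ 40. Since 50 = 32 + 16 + 2, 14^50 ≡ 40·40·40: 40·40 = 1600 ≡ 40, then 40·40 = 1600 ≡ 40. So 14^50 ≡ 40 (mod 52).
So φ(12) = φ(14) = 40 while 12 ≠ 14, so φ is not injective.
A non-injective map from the 52-element set ℤ_{52} to itself takes at most 51 distinct values, so it cannot be surjective. So φ is not surjective.
Since φ is not surjective, we determine |image(φ)|. Computing x^50 mod 52 for each x (by repeated squaring, reducing mod 52 at every step), the values φ(0), φ(1), …, φ(51) are: 0, 1, 4, 9, 16, 25, 36, 49, 12, 29, 48, 17, 40, 13, 40, 17, 48, 29, 12, 49, 36, 25, 16, 9, 4, 1, 0, 1, 4, 9, 16, 25, 36, 49, 12, 29, 48, 17, 40, 13, 40, 17, 48, 29, 12, 49, 36, 25, 16, 9, 4, 1.
The distinct values are {0, 1, 4, 9, 12, 13, 16, 17, 25, 29, 36, 40, 48, 49}; there are 14 of them.

14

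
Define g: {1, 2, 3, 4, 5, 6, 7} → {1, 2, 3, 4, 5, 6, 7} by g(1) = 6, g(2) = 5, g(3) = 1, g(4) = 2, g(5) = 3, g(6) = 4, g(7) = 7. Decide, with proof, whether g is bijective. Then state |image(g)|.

The values 6, 5, 1, 2, 3, 4, 7 are a permutation of {1, 2, 3, 4, 5, 6, 7}: each element appears exactly once.
So g is injective and surjective, hence bijective.
The image of g is {1, 2, 3, 4, 5, 6, 7}, which has 7 elements.

7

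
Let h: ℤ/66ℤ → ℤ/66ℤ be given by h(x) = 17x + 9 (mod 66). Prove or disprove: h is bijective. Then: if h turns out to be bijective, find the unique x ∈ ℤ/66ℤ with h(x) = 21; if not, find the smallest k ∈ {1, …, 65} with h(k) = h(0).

Suppose h(x_1) = h(x_2) in ℤ/66ℤ. Then 17x_1 + 9 ≡ 17x_2 + 9 (mod 66), hence 17(x_1 − x_2) ≡ 0 (mod 66).
Since gcd(17, 66) = 1, 17 is invertible modulo 66, therefore x_1 − x_2 ≡ 0 (mod 66), i.e. x_1 = x_2.
We now compute 17⁻¹ mod 66 explicitly. Euclid's algorithm: 66 = 3·17 + 15, 17 = 1·15 + 2, 15 = 7·2 + 1; back-substituting gives 1 = 35·17 − 9·66, so 17⁻¹ ≡ 35 (mod 66).
For any y ∈ ℤ/66ℤ, x = 35(y − 9) mod 66 satisfies h(x) = 17·35(y − 9) + 9 ≡ y (since 17·35 ≡ 1 mod 66). So every y has a preimage.
So h is bijective.
Since h is bijective, we compute h⁻¹(21): solve 17x + 9 ≡ 21 (mod 66), i.e. 17x ≡ 12 (mod 66).
Multiplying by 17⁻¹ = 35 gives x ≡ 35·12 = 420 = 6·66 + 24 ≡ 24 (mod 66).
Check: h(24) = 17·24 + 9 = 417 = 6·66 + 21 ≡ 21 (mod 66).

24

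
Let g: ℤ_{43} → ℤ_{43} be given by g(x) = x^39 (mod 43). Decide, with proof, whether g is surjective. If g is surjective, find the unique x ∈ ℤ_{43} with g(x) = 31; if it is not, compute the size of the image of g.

g(1) = 1^39 = 1.
g(6): Repeated squaring mod 43: 6^1 ≡ 6, 6^2 ≡ 6² = 36, 6^4 ≡ 36² = 1296 ≡ 6, 6^8 ≡ 6² = 36, 6^16 ≡ 36² = 1296 ≡ 6, 6^32 ≡ 6² = 36. Since 39 = 32 + 4 + 2 + 1, 6^39 ≡ 36·6·36·6: 36·6 = 216 ≡ 1, then 1·36 = 36, then 36·6 = 216 ≡ 1. So 6^39 ≡ 1 (mod 43).
So g(1) = g(6) = 1 while 1 ≠ 6, so g is not injective.
A non-injective map from the 43-element set ℤ_{43} to itself takes at most 42 distinct values, so it cannot be surjective. Thus g is not surjective.
Since g is not surjective, we determine |image(g)|. Computing x^39 mod 43 for each x (by repeated squaring, reducing mod 43 at every step), the values g(0), g(1), …, g(42) are: 0, 1, 27, 8, 41, 32, 1, 42, 32, 21, 4, 21, 27, 11, 16, 41, 4, 4, 8, 2, 22, 35, 8, 21, 41, 35, 39, 39, 2, 27, 32, 16, 22, 39, 22, 11, 1, 42, 11, 2, 35, 16, 42.
The distinct values are {0, 1, 2, 4, 8, 11, 16, 21, 22, 27, 32, 35, 39, 41, 42}; there are 15 of them.

15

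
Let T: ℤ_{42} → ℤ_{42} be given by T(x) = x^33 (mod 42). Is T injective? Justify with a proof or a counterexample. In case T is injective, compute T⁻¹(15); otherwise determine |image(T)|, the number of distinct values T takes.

18

T(2): Repeated squaring mod 42: 2^1 ≡ 2, 2^2 ≡ 2² = 4, 2^4 ≡ 4² = 16, 2^8 ≡ 16² = 256 ≡ 4, 2^16 ≡ 4² = 16, 2^32 ≡ 16² = 256 ≡ 4. Since 33 = 32 + 1, 2^33 ≡ 4·2: 4·2 = 8. So 2^33 ≡ 8 (mod 42).
T(8): Repeated squaring mod 42: 8^1 ≡ 8, 8^2 ≡ 8² = 64 ≡ 22, 8^4 ≡ 22² = 484 ≡ 22, 8^8 ≡ 22² = 484 ≡ 22, 8^16 ≡ 22² = 484 ≡ 22, 8^32 ≡ 22² = 484 ≡ 22. Since 33 = 32 + 1, 8^33 ≡ 22·8: 22·8 = 176 ≡ 8. So 8^33 ≡ 8 (mod 42).
So T(2) = T(8) = 8 while 2 ≠ 8, thus T is not injective.
Since T is not injective, we determine |image(T)|. Computing x^33 mod 42 for each x (by repeated squaring, reducing mod 42 at every step), the values T(0), T(1), …, T(41) are: 0, 1, 8, 27, 22, 41, 6, 7, 8, 15, 34, 29, 6, 13, 14, 15, 22, 41, 36, 13, 20, 21, 22, 29, 6, 1, 20, 27, 28, 29, 36, 13, 8, 27, 34, 35, 36, 1, 20, 15, 34, 41.
The distinct values are {0, 1, 6, 7, 8, 13, 14, 15, 20, 21, 22, 27, 28, 29, 34, 35, 36, 41}; there are 18 of them.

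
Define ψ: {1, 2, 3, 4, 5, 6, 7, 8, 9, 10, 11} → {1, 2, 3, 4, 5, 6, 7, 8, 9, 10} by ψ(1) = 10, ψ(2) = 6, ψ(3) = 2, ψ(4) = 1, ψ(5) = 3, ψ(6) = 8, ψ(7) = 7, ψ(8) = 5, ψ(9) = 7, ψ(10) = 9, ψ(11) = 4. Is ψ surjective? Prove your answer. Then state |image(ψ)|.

10

Every element of the codomain has a preimage: 1 = ψ(4), 2 = ψ(3), 3 = ψ(5), 4 = ψ(11), 5 = ψ(8), 6 = ψ(2), 7 = ψ(7), 8 = ψ(6), 9 = ψ(10), 10 = ψ(1).
Thus ψ is surjective.
The image of ψ is {1, 2, 3, 4, 5, 6, 7, 8, 9, 10}, which has 10 elements.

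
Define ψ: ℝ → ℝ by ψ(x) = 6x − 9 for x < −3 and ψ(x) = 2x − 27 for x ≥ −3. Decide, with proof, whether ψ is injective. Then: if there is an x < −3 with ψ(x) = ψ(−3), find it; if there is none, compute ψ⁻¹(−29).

Both pieces are strictly increasing (slopes 6 and 2), so each is injective on its own interval.
The left piece maps (−∞, −3) onto (−∞, −27); the right piece maps [−3, ∞) onto [−33, ∞).
These images overlap. In particular ψ(−3) = −33 (right piece), and solving 6x − 9 = −33 on the left piece gives x = −4 < −3.
So ψ(−4) = ψ(−3) with −4 ≠ −3, and ψ is not injective. This x = −4 is the requested value below −3.

-4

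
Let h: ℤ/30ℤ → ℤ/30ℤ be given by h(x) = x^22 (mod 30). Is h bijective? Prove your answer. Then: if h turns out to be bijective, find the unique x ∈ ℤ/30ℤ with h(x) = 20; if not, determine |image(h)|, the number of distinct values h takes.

12

h(2): Repeated squaring mod 30: 2^1 ≡ 2, 2^2 ≡ 2² = 4, 2^4 ≡ 4² = 16, 2^8 ≡ 16² = 256 ≡ 16, 2^16 ≡ 16² = 256 ≡ 16. Since 22 = 16 + 4 + 2, 2^22 ≡ 16·16·4: 16·16 = 256 ≡ 16, then 16·4 = 64 ≡ 4. So 2^22 ≡ 4 (mod 30).
h(8): Repeated squaring mod 30: 8^1 ≡ 8, 8^2 ≡ 8² = 64 ≡ 4, 8^4 ≡ 4² = 16, 8^8 ≡ 16² = 256 ≡ 16, 8^16 ≡ 16² = 256 ≡ 16. Since 22 = 16 + 4 + 2, 8^22 ≡ 16·16·4: 16·16 = 256 ≡ 16, then 16·4 = 64 ≡ 4. So 8^22 ≡ 4 (mod 30).
So h(2) = h(8) = 4 while 2 ≠ 8, therefore h is not injective, hence not bijective.
Since h is not bijective, we determine |image(h)|. Computing x^22 mod 30 for each x (by repeated squaring, reducing mod 30 at every step), the values h(0), h(1), …, h(29) are: 0, 1, 4, 9, 16, 25, 6, 19, 4, 21, 10, 1, 24, 19, 16, 15, 16, 19, 24, 1, 10, 21, 4, 19, 6, 25, 16, 9, 4, 1.
The distinct values are {0, 1, 4, 6, 9, 10, 15, 16, 19, 21, 24, 25}; there are 12 of them.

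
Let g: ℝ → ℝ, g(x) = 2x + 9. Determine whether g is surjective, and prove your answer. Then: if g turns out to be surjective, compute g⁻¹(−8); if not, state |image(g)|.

-17/2

Recall: surjectivity means every element of the codomain has a preimage under g.
For any y ∈ ℝ, x = (y − 9)/2 satisfies g(x) = y.
Thus g is surjective.
Since g is surjective, we compute g⁻¹(−8) = (−8 − 9)/2 = −17/2.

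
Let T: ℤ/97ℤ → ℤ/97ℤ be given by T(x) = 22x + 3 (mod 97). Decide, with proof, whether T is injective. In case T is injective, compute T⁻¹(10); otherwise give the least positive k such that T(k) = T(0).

40

Suppose T(a) = T(b) in ℤ/97ℤ. Then 22a + 3 ≡ 22b + 3 (mod 97), thus 22(a − b) ≡ 0 (mod 97).
Since gcd(22, 97) = 1, 22 is invertible modulo 97, therefore a − b ≡ 0 (mod 97), i.e. a = b.
So T is injective.
We now compute 22⁻¹ mod 97 explicitly. Euclid's algorithm: 97 = 4·22 + 9, 22 = 2·9 + 4, 9 = 2·4 + 1; back-substituting gives 1 = 75·22 − 17·97, so 22⁻¹ ≡ 75 (mod 97).
Since T is injective, we compute T⁻¹(10): solve 22x + 3 ≡ 10 (mod 97), i.e. 22x ≡ 7 (mod 97).
Multiplying by 22⁻¹ = 75 gives x ≡ 75·7 = 525 = 5·97 + 40 ≡ 40 (mod 97).
Check: T(40) = 22·40 + 3 = 883 = 9·97 + 10 ≡ 10 (mod 97).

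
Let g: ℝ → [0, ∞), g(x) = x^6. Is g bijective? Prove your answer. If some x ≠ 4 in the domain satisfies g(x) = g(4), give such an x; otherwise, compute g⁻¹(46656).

-4

g(4) = 4096 = (−4)^6 = g(−4) (since 6 is even), with 4 ≠ −4. So g is not injective, hence not bijective.
For the follow-up, such an x exists: taking x = −4 ∈ ℝ gives g(−4) = 4096 = g(4) with −4 ≠ 4.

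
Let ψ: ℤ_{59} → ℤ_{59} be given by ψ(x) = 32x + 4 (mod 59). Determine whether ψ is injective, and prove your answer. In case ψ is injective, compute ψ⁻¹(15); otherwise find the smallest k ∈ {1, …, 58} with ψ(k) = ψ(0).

Suppose ψ(s) = ψ(t) in ℤ_{59}. Then 32s + 4 ≡ 32t + 4 (mod 59), therefore 32(s − t) ≡ 0 (mod 59).
Since gcd(32, 59) = 1, 32 is invertible modulo 59, therefore s − t ≡ 0 (mod 59), i.e. s = t.
So ψ is injective.
We now compute 32⁻¹ mod 59 explicitly. Euclid's algorithm: 59 = 1·32 + 27, 32 = 1·27 + 5, 27 = 5·5 + 2, 5 = 2·2 + 1; back-substituting gives 1 = 24·32 − 13·59, so 32⁻¹ ≡ 24 (mod 59).
Since ψ is injective, we find ψ⁻¹(15): we need 32x ≡ 15 − 4 ≡ 11 (mod 59). Using 32⁻¹ = 24: x ≡ 24·11 = 264 = 4·59 + 28, so x = 28.
Check: ψ(28) = 32·28 + 4 = 900 = 15·59 + 15 ≡ 15 (mod 59).

28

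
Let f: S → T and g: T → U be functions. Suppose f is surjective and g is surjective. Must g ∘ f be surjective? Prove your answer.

surjective

Let c ∈ U. Since g is surjective, there is b ∈ T with g(b) = c. Since f is surjective, there is a ∈ S with f(a) = b.
Then (g ∘ f)(a) = g(b) = c. Thus g ∘ f is surjective.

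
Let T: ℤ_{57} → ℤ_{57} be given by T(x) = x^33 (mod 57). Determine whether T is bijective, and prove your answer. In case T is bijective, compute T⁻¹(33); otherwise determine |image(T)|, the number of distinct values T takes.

21

T(1) = 1^33 = 1.
T(7): Repeated squaring mod 57: 7^1 ≡ 7, 7^2 ≡ 7² = 49, 7^4 ≡ 49² = 2401 ≡ 7, 7^8 ≡ 7² = 49, 7^16 ≡ 49² = 2401 ≡ 7, 7^32 ≡ 7² = 49. Since 33 = 32 + 1, 7^33 ≡ 49·7: 49·7 = 343 ≡ 1. So 7^33 ≡ 1 (mod 57).
So T(1) = T(7) = 1 while 1 ≠ 7, so T is not injective, hence not bijective.
Since T is not bijective, we determine |image(T)|. Computing x^33 mod 57 for each x (by repeated squaring, reducing mod 57 at every step), the values T(0), T(1), …, T(56) are: 0, 1, 50, 12, 49, 26, 30, 1, 56, 30, 46, 20, 18, 46, 50, 27, 7, 26, 18, 19, 20, 12, 31, 11, 45, 49, 20, 18, 49, 8, 39, 37, 8, 12, 46, 26, 45, 37, 38, 39, 31, 50, 30, 7, 11, 39, 37, 11, 27, 1, 56, 27, 31, 8, 45, 7, 56.
The distinct values are {0, 1, 7, 8, 11, 12, 18, 19, 20, 26, 27, 30, 31, 37, 38, 39, 45, 46, 49, 50, 56}; there are 21 of them.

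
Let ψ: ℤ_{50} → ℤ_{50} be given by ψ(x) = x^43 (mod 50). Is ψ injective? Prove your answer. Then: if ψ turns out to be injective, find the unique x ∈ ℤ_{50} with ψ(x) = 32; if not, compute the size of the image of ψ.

ψ(0) = 0^43 = 0.
ψ(10): Repeated squaring mod 50: 10^1 ≡ 10, 10^2 ≡ 10² = 100 ≡ 0, 10^4 ≡ 0² = 0, 10^8 ≡ 0² = 0, 10^16 ≡ 0² = 0, 10^32 ≡ 0² = 0. Since 43 = 32 + 8 + 2 + 1, 10^43 ≡ 0·0·0·10: 0·0 = 0, then 0·0 = 0, then 0·10 = 0. So 10^43 ≡ 0 (mod 50).
So ψ(0) = ψ(10) = 0 while 0 ≠ 10, therefore ψ is not injective.
Since ψ is not injective, we determine |image(ψ)|. Computing x^43 mod 50 for each x (by repeated squaring, reducing mod 50 at every step), the values ψ(0), ψ(1), …, ψ(49) are: 0, 1, 8, 27, 14, 25, 16, 43, 12, 29, 0, 31, 28, 47, 44, 25, 46, 13, 32, 9, 0, 11, 48, 17, 24, 25, 26, 33, 2, 39, 0, 41, 18, 37, 4, 25, 6, 3, 22, 19, 0, 21, 38, 7, 34, 25, 36, 23, 42, 49.
The distinct values are {0, 1, 2, 3, 4, 6, 7, 8, 9, 11, 12, 13, 14, 16, 17, 18, 19, 21, 22, 23, 24, 25, 26, 27, 28, 29, 31, 32, 33, 34, 36, 37, 38, 39, 41, 42, 43, 44, 46, 47, 48, 49}; there are 42 of them.

42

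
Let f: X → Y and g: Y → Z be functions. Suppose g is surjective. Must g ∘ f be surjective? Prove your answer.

No. Take X = {0}, Y = Z = {0, 1, 2}, f(0) = 0, and g = identity (surjective).
Then (g ∘ f)(0) = 0, and 2 ∈ Z has no preimage under g ∘ f, so g ∘ f is not surjective.

not surjective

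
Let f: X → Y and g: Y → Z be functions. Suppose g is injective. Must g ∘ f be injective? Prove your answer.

not injective

No. Take X = {1, 2}, Y = Z = {1, 2, 3, 4, 5, 6}, f(1) = f(2) = 1, and g = identity (injective).
Then (g ∘ f)(1) = (g ∘ f)(2) = 1 with 1 ≠ 2, so g ∘ f is not injective.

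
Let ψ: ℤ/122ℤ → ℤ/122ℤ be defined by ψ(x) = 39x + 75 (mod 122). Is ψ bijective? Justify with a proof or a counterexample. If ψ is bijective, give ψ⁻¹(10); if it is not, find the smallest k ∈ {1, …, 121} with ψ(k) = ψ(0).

39

If ψ(u) = ψ(v), then 39u ≡ 39v (mod 122). Because gcd(39, 122) = 1, we may cancel 39 to get u ≡ v (mod 122).
We now compute 39⁻¹ mod 122 explicitly. Euclid's algorithm: 122 = 3·39 + 5, 39 = 7·5 + 4, 5 = 1·4 + 1; back-substituting gives 1 = 97·39 − 31·122, so 39⁻¹ ≡ 97 (mod 122).
Then y ↦ 97(y − 75) is a two-sided inverse to ψ, so every y ∈ ℤ/122ℤ has a preimage.
Therefore ψ is bijective.
Since ψ is bijective, we compute ψ⁻¹(10): solve 39x + 75 ≡ 10 (mod 122), i.e. 39x ≡ 57 (mod 122).
Multiplying by 39⁻¹ = 97 gives x ≡ 97·57 = 5529 = 45·122 + 39 ≡ 39 (mod 122).
Check: ψ(39) = 39·39 + 75 = 1596 = 13·122 + 10 ≡ 10 (mod 122).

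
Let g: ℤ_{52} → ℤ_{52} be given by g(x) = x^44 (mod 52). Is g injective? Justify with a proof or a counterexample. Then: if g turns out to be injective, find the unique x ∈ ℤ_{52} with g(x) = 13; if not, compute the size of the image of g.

8

g(1) = 1^44 = 1.
g(5): Repeated squaring mod 52: 5^1 ≡ 5, 5^2 ≡ 5² = 25, 5^4 ≡ 25² = 625 ≡ 1, 5^8 ≡ 1² = 1, 5^16 ≡ 1² = 1, 5^32 ≡ 1² = 1. Since 44 = 32 + 8 + 4, 5^44 ≡ 1·1·1: 1·1 = 1, then 1·1 = 1. So 5^44 ≡ 1 (mod 52).
So g(1) = g(5) = 1 while 1 ≠ 5, thus g is not injective.
Since g is not injective, we determine |image(g)|. Computing x^44 mod 52 for each x (by repeated squaring, reducing mod 52 at every step), the values g(0), g(1), …, g(51) are: 0, 1, 48, 9, 16, 1, 16, 29, 40, 29, 48, 9, 40, 13, 40, 9, 48, 29, 40, 29, 16, 1, 16, 9, 48, 1, 0, 1, 48, 9, 16, 1, 16, 29, 40, 29, 48, 9, 40, 13, 40, 9, 48, 29, 40, 29, 16, 1, 16, 9, 48, 1.
The distinct values are {0, 1, 9, 13, 16, 29, 40, 48}; there are 8 of them.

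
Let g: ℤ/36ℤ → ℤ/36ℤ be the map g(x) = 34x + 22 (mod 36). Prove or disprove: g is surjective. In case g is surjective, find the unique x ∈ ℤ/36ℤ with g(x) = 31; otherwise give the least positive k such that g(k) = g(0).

18

Since gcd(34, 36) = 2, we have 34x ≡ 0 (mod 2) for all x, so g(x) ≡ 0 (mod 2).
But 1 ≢ 0 (mod 2), so 1 ∈ ℤ/36ℤ has no preimage. Therefore g is not surjective.
Since g is not surjective, we find the least positive k with g(k) = g(0): this means 34k ≡ 0 (mod 36), i.e. 36 ∣ 34k. Since gcd(34, 36) = 2, dividing through by 2 this holds exactly when 18 ∣ 17k, and as gcd(17, 18) = 1, exactly when 18 ∣ k.
The smallest positive such k is 18.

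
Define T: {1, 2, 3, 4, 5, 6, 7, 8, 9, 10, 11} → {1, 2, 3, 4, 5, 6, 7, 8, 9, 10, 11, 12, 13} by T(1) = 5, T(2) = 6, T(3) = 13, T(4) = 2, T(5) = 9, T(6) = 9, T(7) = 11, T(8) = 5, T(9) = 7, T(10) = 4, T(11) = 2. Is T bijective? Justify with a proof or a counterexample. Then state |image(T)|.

8

T(5) = 9 = T(6) with 5 ≠ 6, so T is not injective, hence not bijective.
The image of T is {2, 4, 5, 6, 7, 9, 11, 13}, which has 8 elements.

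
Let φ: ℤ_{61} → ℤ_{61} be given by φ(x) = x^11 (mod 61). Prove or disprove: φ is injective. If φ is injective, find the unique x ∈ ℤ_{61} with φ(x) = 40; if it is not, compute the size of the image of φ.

Since 61 is prime, the nonzero elements of ℤ_{61} form a cyclic group of order 60.
As gcd(11, 60) = 1, raising to the 11th power is a bijection on this group: if u^11 ≡ v^11 then (uv^{−1})^11 = 1, and the only element of order dividing gcd(11, 60) = 1 is 1, so u = v.
With φ(0) = 0 this makes φ injective on all of ℤ_{61}, hence bijective (finite equal-size domain and codomain). In particular φ is injective.
Since φ is injective, we find the preimage of 40. The inverse of x ↦ x^11 on (ℤ_{61})^× is x ↦ x^11, because 11·11 = 121 = 2·60 + 1 ≡ 1 (mod 60) and x^{60} = 1 for x ≠ 0 (Fermat). So φ⁻¹(40) = 40^11 mod 61.
Repeated squaring mod 61: 40^1 ≡ 40, 40^2 ≡ 40² = 1600 ≡ 14, 40^4 ≡ 14² = 196 ≡ 13, 40^8 ≡ 13² = 169 ≡ 47. Since 11 = 8 + 2 + 1, 40^11 ≡ 47·14·40: 47·14 = 658 ≡ 48, then 48·40 = 1920 ≡ 29. So 40^11 ≡ 29 (mod 61).
Hence φ⁻¹(40) = 29.

29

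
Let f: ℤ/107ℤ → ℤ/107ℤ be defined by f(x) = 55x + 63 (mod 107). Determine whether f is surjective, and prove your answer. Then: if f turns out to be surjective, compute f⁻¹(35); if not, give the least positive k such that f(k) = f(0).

Since gcd(55, 107) = 1, 55 is invertible modulo 107. Euclid's algorithm: 107 = 1·55 + 52, 55 = 1·52 + 3, 52 = 17·3 + 1; back-substituting gives 1 = 72·55 − 37·107, so 55⁻¹ ≡ 72 (mod 107).
Then y ↦ 72(y − 63) is a two-sided inverse to f, so every y ∈ ℤ/107ℤ has a preimage.
Hence f is surjective.
Since f is surjective, we find f⁻¹(35): we need 55x ≡ 35 − 63 ≡ 79 (mod 107). Using 55⁻¹ = 72: x ≡ 72·79 = 5688 = 53·107 + 17, so x = 17.
Check: f(17) = 55·17 + 63 = 998 = 9·107 + 35 ≡ 35 (mod 107).

17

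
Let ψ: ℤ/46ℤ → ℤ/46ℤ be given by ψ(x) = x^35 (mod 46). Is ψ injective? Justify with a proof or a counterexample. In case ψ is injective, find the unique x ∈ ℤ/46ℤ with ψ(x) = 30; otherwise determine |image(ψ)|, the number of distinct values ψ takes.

Computing x^35 mod 46 for each x (by repeated squaring, reducing mod 46 at every step), the values ψ(0), ψ(1), …, ψ(45) are: 0, 1, 4, 9, 16, 21, 36, 43, 18, 35, 38, 17, 6, 31, 34, 5, 26, 33, 2, 7, 14, 19, 22, 23, 24, 27, 32, 39, 44, 13, 20, 41, 12, 15, 40, 29, 8, 11, 28, 3, 10, 25, 30, 37, 42, 45.
Every element of ℤ/46ℤ appears exactly once in this list, so ψ is a bijection, and in particular injective.
Since ψ is injective, we read off the preimage of 30 from the same table: ψ(42) = 30, so ψ⁻¹(30) = 42.

42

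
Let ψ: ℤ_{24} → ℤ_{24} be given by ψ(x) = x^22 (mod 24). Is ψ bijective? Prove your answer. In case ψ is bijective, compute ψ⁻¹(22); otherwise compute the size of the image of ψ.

ψ(2): Repeated squaring mod 24: 2^1 ≡ 2, 2^2 ≡ 2² = 4, 2^4 ≡ 4² = 16, 2^8 ≡ 16² = 256 ≡ 16, 2^16 ≡ 16² = 256 ≡ 16. Since 22 = 16 + 4 + 2, 2^22 ≡ 16·16·4: 16·16 = 256 ≡ 16, then 16·4 = 64 ≡ 16. So 2^22 ≡ 16 (mod 24).
ψ(4): Repeated squaring mod 24: 4^1 ≡ 4, 4^2 ≡ 4² = 16, 4^4 ≡ 16² = 256 ≡ 16, 4^8 ≡ 16² = 256 ≡ 16, 4^16 ≡ 16² = 256 ≡ 16. Since 22 = 16 + 4 + 2, 4^22 ≡ 16·16·16: 16·16 = 256 ≡ 16, then 16·16 = 256 ≡ 16. So 4^22 ≡ 16 (mod 24).
So ψ(2) = ψ(4) = 16 while 2 ≠ 4, so ψ is not injective, hence not bijective.
Since ψ is not bijective, we determine |image(ψ)|. Computing x^22 mod 24 for each x (by repeated squaring, reducing mod 24 at every step), the values ψ(0), ψ(1), …, ψ(23) are: 0, 1, 16, 9, 16, 1, 0, 1, 16, 9, 16, 1, 0, 1, 16, 9, 16, 1, 0, 1, 16, 9, 16, 1.
The distinct values are {0, 1, 9, 16}; there are 4 of them.

4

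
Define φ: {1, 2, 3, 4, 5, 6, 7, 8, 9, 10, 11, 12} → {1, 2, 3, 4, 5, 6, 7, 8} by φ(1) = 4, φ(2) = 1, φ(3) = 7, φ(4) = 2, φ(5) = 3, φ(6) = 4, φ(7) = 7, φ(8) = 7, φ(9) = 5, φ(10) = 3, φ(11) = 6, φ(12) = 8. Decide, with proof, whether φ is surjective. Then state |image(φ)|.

8

Every element of the codomain has a preimage: 1 = φ(2), 2 = φ(4), 3 = φ(5), 4 = φ(1), 5 = φ(9), 6 = φ(11), 7 = φ(3), 8 = φ(12).
Hence φ is surjective.
The image of φ is {1, 2, 3, 4, 5, 6, 7, 8}, which has 8 elements.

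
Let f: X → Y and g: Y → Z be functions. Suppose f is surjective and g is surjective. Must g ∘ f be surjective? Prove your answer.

surjective

Let c ∈ Z. Since g is surjective, there is b ∈ Y with g(b) = c. Since f is surjective, there is a ∈ X with f(a) = b.
Then (g ∘ f)(a) = g(b) = c. Thus g ∘ f is surjective.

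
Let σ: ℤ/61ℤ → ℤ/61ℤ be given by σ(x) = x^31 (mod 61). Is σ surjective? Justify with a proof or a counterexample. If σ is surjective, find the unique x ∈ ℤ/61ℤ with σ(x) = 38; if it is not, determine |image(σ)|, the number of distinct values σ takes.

23

Since 61 is prime, the nonzero elements of ℤ/61ℤ form a cyclic group of order 60.
As gcd(31, 60) = 1, raising to the 31st power is a bijection on this group: if u^31 ≡ v^31 then (uv^{−1})^31 = 1, and the only element of order dividing gcd(31, 60) = 1 is 1, so u = v.
With σ(0) = 0 this makes σ injective on all of ℤ/61ℤ, hence bijective (finite equal-size domain and codomain). In particular σ is surjective.
Since σ is surjective, we find the preimage of 38. The inverse of x ↦ x^31 on (ℤ/61ℤ)^× is x ↦ x^31, because 31·31 = 961 = 16·60 + 1 ≡ 1 (mod 60) and x^{60} = 1 for x ≠ 0 (Fermat). So σ⁻¹(38) = 38^31 mod 61.
Repeated squaring mod 61: 38^1 ≡ 38, 38^2 ≡ 38² = 1444 ≡ 41, 38^4 ≡ 41² = 1681 ≡ 34, 38^8 ≡ 34² = 1156 ≡ 58, 38^16 ≡ 58² = 3364 ≡ 9. Since 31 = 16 + 8 + 4 + 2 + 1, 38^31 ≡ 9·58·34·41·38: 9·58 = 522 ≡ 34, then 34·34 = 1156 ≡ 58, then 58·41 = 2378 ≡ 60, then 60·38 = 2280 ≡ 23. So 38^31 ≡ 23 (mod 61).
Hence σ⁻¹(38) = 23.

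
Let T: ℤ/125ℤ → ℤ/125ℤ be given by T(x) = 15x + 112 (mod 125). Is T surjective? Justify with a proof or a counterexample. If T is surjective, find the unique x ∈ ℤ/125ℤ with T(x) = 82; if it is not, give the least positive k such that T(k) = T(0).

25

Since gcd(15, 125) = 5, we have 15x ≡ 0 (mod 5) for all x, so T(x) ≡ 2 (mod 5).
But 0 ≢ 2 (mod 5), so 0 ∈ ℤ/125ℤ has no preimage. Thus T is not surjective.
Since T is not surjective, we find the least positive k with T(k) = T(0): this means 15k ≡ 0 (mod 125), i.e. 125 ∣ 15k. Since gcd(15, 125) = 5, dividing through by 5 this holds exactly when 25 ∣ 3k, and as gcd(3, 25) = 1, exactly when 25 ∣ k.
The smallest positive such k is 25.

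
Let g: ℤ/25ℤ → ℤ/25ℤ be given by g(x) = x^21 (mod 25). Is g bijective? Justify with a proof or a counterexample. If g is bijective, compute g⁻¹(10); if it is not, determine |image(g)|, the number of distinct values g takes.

21

g(0) = 0^21 = 0.
g(5): Repeated squaring mod 25: 5^1 ≡ 5, 5^2 ≡ 5² = 25 ≡ 0, 5^4 ≡ 0² = 0, 5^8 ≡ 0² = 0, 5^16 ≡ 0² = 0. Since 21 = 16 + 4 + 1, 5^21 ≡ 0·0·5: 0·0 = 0, then 0·5 = 0. So 5^21 ≡ 0 (mod 25).
So g(0) = g(5) = 0 while 0 ≠ 5, therefore g is not injective, hence not bijective.
Since g is not bijective, we determine |image(g)|. Computing x^21 mod 25 for each x (by repeated squaring, reducing mod 25 at every step), the values g(0), g(1), …, g(24) are: 0, 1, 2, 3, 4, 0, 6, 7, 8, 9, 0, 11, 12, 13, 14, 0, 16, 17, 18, 19, 0, 21, 22, 23, 24.
The distinct values are {0, 1, 2, 3, 4, 6, 7, 8, 9, 11, 12, 13, 14, 16, 17, 18, 19, 21, 22, 23, 24}; there are 21 of them.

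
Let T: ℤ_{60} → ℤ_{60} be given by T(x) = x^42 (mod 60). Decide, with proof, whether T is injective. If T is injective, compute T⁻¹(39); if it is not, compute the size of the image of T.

T(2): Repeated squaring mod 60: 2^1 ≡ 2, 2^2 ≡ 2² = 4, 2^4 ≡ 4² = 16, 2^8 ≡ 16² = 256 ≡ 16, 2^16 ≡ 16² = 256 ≡ 16, 2^32 ≡ 16² = 256 ≡ 16. Since 42 = 32 + 8 + 2, 2^42 ≡ 16·16·4: 16·16 = 256 ≡ 16, then 16·4 = 64 ≡ 4. So 2^42 ≡ 4 (mod 60).
T(8): Repeated squaring mod 60: 8^1 ≡ 8, 8^2 ≡ 8² = 64 ≡ 4, 8^4 ≡ 4² = 16, 8^8 ≡ 16² = 256 ≡ 16, 8^16 ≡ 16² = 256 ≡ 16, 8^32 ≡ 16² = 256 ≡ 16. Since 42 = 32 + 8 + 2, 8^42 ≡ 16·16·4: 16·16 = 256 ≡ 16, then 16·4 = 64 ≡ 4. So 8^42 ≡ 4 (mod 60).
So T(2) = T(8) = 4 while 2 ≠ 8, so T is not injective.
Since T is not injective, we determine |image(T)|. Computing x^42 mod 60 for each x (by repeated squaring, reducing mod 60 at every step), the values T(0), T(1), …, T(59) are: 0, 1, 4, 9, 16, 25, 36, 49, 4, 21, 40, 1, 24, 49, 16, 45, 16, 49, 24, 1, 40, 21, 4, 49, 36, 25, 16, 9, 4, 1, 0, 1, 4, 9, 16, 25, 36, 49, 4, 21, 40, 1, 24, 49, 16, 45, 16, 49, 24, 1, 40, 21, 4, 49, 36, 25, 16, 9, 4, 1.
The distinct values are {0, 1, 4, 9, 16, 21, 24, 25, 36, 40, 45, 49}; there are 12 of them.

12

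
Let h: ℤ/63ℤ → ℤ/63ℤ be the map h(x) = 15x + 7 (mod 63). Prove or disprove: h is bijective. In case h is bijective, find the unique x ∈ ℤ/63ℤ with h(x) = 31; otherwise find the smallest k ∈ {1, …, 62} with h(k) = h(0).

We have gcd(15, 63) = 3 > 1. Taking s = 0 and t = 21: h(0) = 7 and h(21) = 15·21 + 7 = 322 ≡ 7 (mod 63).
So h(0) = h(21) while 0 ≠ 21, so h is not injective, hence not bijective.
Since h is not bijective, we find the least positive k with h(k) = h(0): this means 15k ≡ 0 (mod 63), i.e. 63 ∣ 15k. Since gcd(15, 63) = 3, dividing through by 3 this holds exactly when 21 ∣ 5k, and as gcd(5, 21) = 1, exactly when 21 ∣ k.
The smallest positive such k is 21.

21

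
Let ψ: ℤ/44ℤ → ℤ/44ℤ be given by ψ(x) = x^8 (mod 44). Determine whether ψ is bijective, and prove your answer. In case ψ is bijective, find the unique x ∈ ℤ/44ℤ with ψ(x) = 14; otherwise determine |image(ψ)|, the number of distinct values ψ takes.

ψ(10): Repeated squaring mod 44: 10^1 ≡ 10, 10^2 ≡ 10² = 100 ≡ 12, 10^4 ≡ 12² = 144 ≡ 12, 10^8 ≡ 12² = 144 ≡ 12. So 10^8 ≡ 12 (mod 44).
ψ(12): Repeated squaring mod 44: 12^1 ≡ 12, 12^2 ≡ 12² = 144 ≡ 12, 12^4 ≡ 12² = 144 ≡ 12, 12^8 ≡ 12² = 144 ≡ 12. So 12^8 ≡ 12 (mod 44).
So ψ(10) = ψ(12) = 12 while 10 ≠ 12, hence ψ is not injective, hence not bijective.
Since ψ is not bijective, we determine |image(ψ)|. Computing x^8 mod 44 for each x (by repeated squaring, reducing mod 44 at every step), the values ψ(0), ψ(1), …, ψ(43) are: 0, 1, 36, 5, 20, 37, 4, 9, 16, 25, 12, 33, 12, 25, 16, 9, 4, 37, 20, 5, 36, 1, 0, 1, 36, 5, 20, 37, 4, 9, 16, 25, 12, 33, 12, 25, 16, 9, 4, 37, 20, 5, 36, 1.
The distinct values are {0, 1, 4, 5, 9, 12, 16, 20, 25, 33, 36, 37}; there are 12 of them.

12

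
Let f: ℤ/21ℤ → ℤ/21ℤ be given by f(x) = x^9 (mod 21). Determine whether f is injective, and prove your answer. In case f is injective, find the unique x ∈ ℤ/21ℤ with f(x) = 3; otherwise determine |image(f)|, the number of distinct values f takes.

9

f(1) = 1^9 = 1.
f(4): Repeated squaring mod 21: 4^1 ≡ 4, 4^2 ≡ 4² = 16, 4^4 ≡ 16² = 256 ≡ 4, 4^8 ≡ 4² = 16. Since 9 = 8 + 1, 4^9 ≡ 16·4: 16·4 = 64 ≡ 1. So 4^9 ≡ 1 (mod 21).
So f(1) = f(4) = 1 while 1 ≠ 4, so f is not injective.
Since f is not injective, we determine |image(f)|. Computing x^9 mod 21 for each x (by repeated squaring, reducing mod 21 at every step), the values f(0), f(1), …, f(20) are: 0, 1, 8, 6, 1, 20, 6, 7, 8, 15, 13, 8, 6, 13, 14, 15, 1, 20, 15, 13, 20.
The distinct values are {0, 1, 6, 7, 8, 13, 14, 15, 20}; there are 9 of them.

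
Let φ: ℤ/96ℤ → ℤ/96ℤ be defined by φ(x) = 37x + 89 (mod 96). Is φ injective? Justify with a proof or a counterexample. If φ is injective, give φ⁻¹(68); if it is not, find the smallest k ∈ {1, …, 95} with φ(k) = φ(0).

15

By definition, φ is injective when φ(a) = φ(b) forces a = b.
If φ(a) = φ(b), then 37a ≡ 37b (mod 96). Because gcd(37, 96) = 1, we may cancel 37 to get a ≡ b (mod 96).
Therefore φ is injective.
We now compute 37⁻¹ mod 96 explicitly. Euclid's algorithm: 96 = 2·37 + 22, 37 = 1·22 + 15, 22 = 1·15 + 7, 15 = 2·7 + 1; back-substituting gives 1 = 13·37 − 5·96, so 37⁻¹ ≡ 13 (mod 96).
Since φ is injective, we find φ⁻¹(68): we need 37x ≡ 68 − 89 ≡ 75 (mod 96). Using 37⁻¹ = 13: x ≡ 13·75 = 975 = 10·96 + 15, so x = 15.
Check: φ(15) = 37·15 + 89 = 644 = 6·96 + 68 ≡ 68 (mod 96).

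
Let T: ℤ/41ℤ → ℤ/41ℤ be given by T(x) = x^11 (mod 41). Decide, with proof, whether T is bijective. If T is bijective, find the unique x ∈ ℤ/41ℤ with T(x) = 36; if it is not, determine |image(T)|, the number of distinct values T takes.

Since 41 is prime, the nonzero elements of ℤ/41ℤ form a cyclic group of order 40.
As gcd(11, 40) = 1, raising to the 11th power is a bijection on this group: if s^11 ≡ t^11 then (st^{−1})^11 = 1, and the only element of order dividing gcd(11, 40) = 1 is 1, so s = t.
With T(0) = 0 this makes T injective on all of ℤ/41ℤ, hence bijective (finite equal-size domain and codomain). In particular T is bijective.
Since T is bijective, we find the preimage of 36. The inverse of x ↦ x^11 on (ℤ/41ℤ)^× is x ↦ x^11, because 11·11 = 121 = 3·40 + 1 ≡ 1 (mod 40) and x^{40} = 1 for x ≠ 0 (Fermat). So T⁻¹(36) = 36^11 mod 41.
Repeated squaring mod 41: 36^1 ≡ 36, 36^2 ≡ 36² = 1296 ≡ 25, 36^4 ≡ 25² = 625 ≡ 10, 36^8 ≡ 10² = 100 ≡ 18. Since 11 = 8 + 2 + 1, 36^11 ≡ 18·25·36: 18·25 = 450 ≡ 40, then 40·36 = 1440 ≡ 5. So 36^11 ≡ 5 (mod 41).
Hence T⁻¹(36) = 5.

5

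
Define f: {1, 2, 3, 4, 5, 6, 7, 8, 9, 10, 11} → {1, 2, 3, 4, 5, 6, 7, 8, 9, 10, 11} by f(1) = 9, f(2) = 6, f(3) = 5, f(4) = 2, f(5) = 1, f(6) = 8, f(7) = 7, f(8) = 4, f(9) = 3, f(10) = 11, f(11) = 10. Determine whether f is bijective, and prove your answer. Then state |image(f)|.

11

The values 9, 6, 5, 2, 1, 8, 7, 4, 3, 11, 10 are a permutation of {1, 2, 3, 4, 5, 6, 7, 8, 9, 10, 11}: each element appears exactly once.
So f is injective and surjective, hence bijective.
The image of f is {1, 2, 3, 4, 5, 6, 7, 8, 9, 10, 11}, which has 11 elements.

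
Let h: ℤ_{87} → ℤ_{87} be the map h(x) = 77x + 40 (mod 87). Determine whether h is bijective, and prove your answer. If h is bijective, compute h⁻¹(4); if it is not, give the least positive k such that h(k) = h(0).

By definition, h is injective if h(s) = h(t) implies s = t.
Suppose h(s) = h(t) in ℤ_{87}. Then 77s + 40 ≡ 77t + 40 (mod 87), therefore 77(s − t) ≡ 0 (mod 87).
Since gcd(77, 87) = 1, 77 is invertible modulo 87, so s − t ≡ 0 (mod 87), i.e. s = t.
We now compute 77⁻¹ mod 87 explicitly. Euclid's algorithm: 87 = 1·77 + 10, 77 = 7·10 + 7, 10 = 1·7 + 3, 7 = 2·3 + 1; back-substituting gives 1 = 26·77 − 23·87, so 77⁻¹ ≡ 26 (mod 87).
For any y ∈ ℤ_{87}, x = 26(y − 40) mod 87 satisfies h(x) = 77·26(y − 40) + 40 ≡ y (since 77·26 ≡ 1 mod 87). So every y has a preimage.
Thus h is bijective.
Since h is bijective, we compute h⁻¹(4): solve 77x + 40 ≡ 4 (mod 87), i.e. 77x ≡ 51 (mod 87).
Multiplying by 77⁻¹ = 26 gives x ≡ 26·51 = 1326 = 15·87 + 21 ≡ 21 (mod 87).
Check: h(21) = 77·21 + 40 = 1657 = 19·87 + 4 ≡ 4 (mod 87).

21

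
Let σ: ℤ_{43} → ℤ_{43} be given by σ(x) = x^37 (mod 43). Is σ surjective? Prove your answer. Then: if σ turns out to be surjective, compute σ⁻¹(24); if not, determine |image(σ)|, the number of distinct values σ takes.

31

Since 43 is prime, the nonzero elements of ℤ_{43} form a cyclic group of order 42.
As gcd(37, 42) = 1, raising to the 37th power is a bijection on this group: if s^37 ≡ t^37 then (st^{−1})^37 = 1, and the only element of order dividing gcd(37, 42) = 1 is 1, so s = t.
With σ(0) = 0 this makes σ injective on all of ℤ_{43}, hence bijective (finite equal-size domain and codomain). In particular σ is surjective.
Since σ is surjective, we find the preimage of 24. The inverse of x ↦ x^37 on (ℤ_{43})^× is x ↦ x^25, because 37·25 = 925 = 22·42 + 1 ≡ 1 (mod 42) and x^{42} = 1 for x ≠ 0 (Fermat). So σ⁻¹(24) = 24^25 mod 43.
Repeated squaring mod 43: 24^1 ≡ 24, 24^2 ≡ 24² = 576 ≡ 17, 24^4 ≡ 17² = 289 ≡ 31, 24^8 ≡ 31² = 961 ≡ 15, 24^16 ≡ 15² = 225 ≡ 10. Since 25 = 16 + 8 + 1, 24^25 ≡ 10·15·24: 10·15 = 150 ≡ 21, then 21·24 = 504 ≡ 31. So 24^25 ≡ 31 (mod 43).
Hence σ⁻¹(24) = 31.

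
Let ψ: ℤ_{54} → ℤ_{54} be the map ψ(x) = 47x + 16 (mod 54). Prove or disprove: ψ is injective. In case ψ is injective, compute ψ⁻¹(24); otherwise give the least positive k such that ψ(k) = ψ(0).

Suppose ψ(u) = ψ(v) in ℤ_{54}. Then 47u + 16 ≡ 47v + 16 (mod 54), thus 47(u − v) ≡ 0 (mod 54).
Since gcd(47, 54) = 1, 47 is invertible modulo 54, thus u − v ≡ 0 (mod 54), i.e. u = v.
Therefore ψ is injective.
We now compute 47⁻¹ mod 54 explicitly. Euclid's algorithm: 54 = 1·47 + 7, 47 = 6·7 + 5, 7 = 1·5 + 2, 5 = 2·2 + 1; back-substituting gives 1 = 23·47 − 20·54, so 47⁻¹ ≡ 23 (mod 54).
Since ψ is injective, we find ψ⁻¹(24): we need 47x ≡ 24 − 16 ≡ 8 (mod 54). Using 47⁻¹ = 23: x ≡ 23·8 = 184 = 3·54 + 22, so x = 22.
Check: ψ(22) = 47·22 + 16 = 1050 = 19·54 + 24 ≡ 24 (mod 54).

22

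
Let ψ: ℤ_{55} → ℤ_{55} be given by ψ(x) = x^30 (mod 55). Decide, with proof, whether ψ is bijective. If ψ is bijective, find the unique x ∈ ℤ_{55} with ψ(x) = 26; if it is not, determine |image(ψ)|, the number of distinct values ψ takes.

ψ(2): Repeated squaring mod 55: 2^1 ≡ 2, 2^2 ≡ 2² = 4, 2^4 ≡ 4² = 16, 2^8 ≡ 16² = 256 ≡ 36, 2^16 ≡ 36² = 1296 ≡ 31. Since 30 = 16 + 8 + 4 + 2, 2^30 ≡ 31·36·16·4: 31·36 = 1116 ≡ 16, then 16·16 = 256 ≡ 36, then 36·4 = 144 ≡ 34. So 2^30 ≡ 34 (mod 55).
ψ(3): Repeated squaring mod 55: 3^1 ≡ 3, 3^2 ≡ 3² = 9, 3^4 ≡ 9² = 81 ≡ 26, 3^8 ≡ 26² = 676 ≡ 16, 3^16 ≡ 16² = 256 ≡ 36. Since 30 = 16 + 8 + 4 + 2, 3^30 ≡ 36·16·26·9: 36·16 = 576 ≡ 26, then 26·26 = 676 ≡ 16, then 16·9 = 144 ≡ 34. So 3^30 ≡ 34 (mod 55).
So ψ(2) = ψ(3) = 34 while 2 ≠ 3, thus ψ is not injective, hence not bijective.
Since ψ is not bijective, we determine |image(ψ)|. Computing x^30 mod 55 for each x (by repeated squaring, reducing mod 55 at every step), the values ψ(0), ψ(1), …, ψ(54) are: 0, 1, 34, 34, 1, 45, 1, 34, 34, 1, 45, 11, 34, 34, 1, 45, 1, 34, 34, 1, 45, 1, 44, 34, 1, 45, 1, 34, 34, 1, 45, 1, 34, 44, 1, 45, 1, 34, 34, 1, 45, 1, 34, 34, 11, 45, 1, 34, 34, 1, 45, 1, 34, 34, 1.
The distinct values are {0, 1, 11, 34, 44, 45}; there are 6 of them.

6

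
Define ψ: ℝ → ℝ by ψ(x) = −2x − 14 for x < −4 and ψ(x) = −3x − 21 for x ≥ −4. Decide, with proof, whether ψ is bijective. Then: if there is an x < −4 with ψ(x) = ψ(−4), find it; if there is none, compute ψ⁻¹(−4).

-5

Both pieces are strictly decreasing (slopes −2 and −3), so each is injective on its own interval.
The left piece maps (−∞, −4) onto (−6, ∞); the right piece maps [−4, ∞) onto (−∞, −9].
The images leave a gap (−6 has no preimage), so ψ is not surjective, hence not bijective.
Because the two images are disjoint, no x < −4 has ψ(x) = ψ(−4), so we compute ψ⁻¹(−4): −4 lies in (−6, ∞), so solve −2x − 14 = −4: x = (−4 + 14)/(−2) = −5.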